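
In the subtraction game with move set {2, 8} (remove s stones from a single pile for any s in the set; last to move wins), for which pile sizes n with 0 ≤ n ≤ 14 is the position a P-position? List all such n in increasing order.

0, 1, 4, 5, 10, 11, 14

Compute g(0), g(1), … for moves {2, 8}:
k:     0  1  2  3  4  5  6  7  8  9 10 11 12 13 14
g(k):  0  0  1  1  0  0  1  1  2  2  0  0  1  1  0
The P-positions (g = 0) in 0..14 are 0, 1, 4, 5, 10, 11, 14.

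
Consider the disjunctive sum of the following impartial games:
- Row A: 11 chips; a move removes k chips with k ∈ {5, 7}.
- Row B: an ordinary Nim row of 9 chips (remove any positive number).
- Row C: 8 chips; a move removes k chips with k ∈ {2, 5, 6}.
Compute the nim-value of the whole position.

For row A, compute g(0), g(1), … with moves {5, 7}:
k:     0  1  2  3  4  5  6  7  8  9 10 11
g(k):  0  0  0  0  0  1  1  1  1  1  2  2
So g(11) = 2.
Row B is a plain Nim row of size 9, so its Grundy value is 9.
Grundy values for row C (subtraction set {2, 5, 6}):
k:     0  1  2  3  4  5  6  7  8
g(k):  0  0  1  1  0  2  1  3  0
So g(8) = 0.
By the Sprague-Grundy theorem, the Grundy value of a sum of independent games is the XOR of the component values.
Combined value = 2 XOR 9 XOR 0 = 11.

11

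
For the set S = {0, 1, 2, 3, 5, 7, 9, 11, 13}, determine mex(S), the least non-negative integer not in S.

4

The values 0, 1, 2, 3 are all present; 4 is the first non-negative integer missing from the set.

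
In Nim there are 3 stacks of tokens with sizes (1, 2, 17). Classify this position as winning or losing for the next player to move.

Winning position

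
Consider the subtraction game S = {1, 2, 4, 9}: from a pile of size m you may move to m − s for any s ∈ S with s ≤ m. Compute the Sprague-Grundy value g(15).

Compute g(0), g(1), … for moves {1, 2, 4, 9}:
k:     0  1  2  3  4  5  6  7  8  9 10 11 12 13 14 15
g(k):  0  1  2  0  1  2  0  1  2  3  4  0  1  2  0  1
So g(15) = 1.

1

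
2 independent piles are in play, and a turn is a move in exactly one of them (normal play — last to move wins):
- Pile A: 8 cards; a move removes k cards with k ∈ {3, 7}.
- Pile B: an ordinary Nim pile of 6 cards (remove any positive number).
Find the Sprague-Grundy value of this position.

4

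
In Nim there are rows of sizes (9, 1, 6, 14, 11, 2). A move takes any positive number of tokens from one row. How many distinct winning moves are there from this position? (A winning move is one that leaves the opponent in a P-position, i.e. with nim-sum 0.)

Write each in binary and XOR column by column:
  1001  (9)
  0001  (1)
  0110  (6)
  1110  (14)
  1011  (11)
  0010  (2)
  ----
  1001  (9)
The overall nim-sum is X = 9. A row of size p has a winning move iff p XOR X < p (reduce it to p XOR X).
  9: 9 XOR 9 = 0 < 9 — winning move (to 0).
  1: 1 XOR 9 = 8 ≥ 1 — no move.
  6: 6 XOR 9 = 15 ≥ 6 — no move.
  14: 14 XOR 9 = 7 < 14 — winning move (to 7).
  11: 11 XOR 9 = 2 < 11 — winning move (to 2).
  2: 2 XOR 9 = 11 ≥ 2 — no move.
That gives 3 winning moves.

3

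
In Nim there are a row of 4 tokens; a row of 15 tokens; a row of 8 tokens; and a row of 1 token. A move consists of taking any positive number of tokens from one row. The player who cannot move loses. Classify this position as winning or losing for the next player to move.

Winning position

Compute the nim-sum pairwise:
4 ⊕ 15 = 11
11 ⊕ 8 = 3
3 ⊕ 1 = 2
The nim-sum is 2 ≠ 0, so this is an N-position: the player to move can win.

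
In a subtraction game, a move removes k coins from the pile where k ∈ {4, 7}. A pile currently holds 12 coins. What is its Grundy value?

0

Grundy values for subtraction set {4, 7}:
g(0) = mex{} = 0
g(1) = mex{} = 0
g(2) = mex{} = 0
g(3) = mex{} = 0
g(4) = mex{0} = 1
g(5) = mex{0} = 1
g(6) = mex{0} = 1
g(7) = mex{0} = 1
g(8) = mex{0,1} = 2
g(9) = mex{0,1} = 2
g(10) = mex{0,1} = 2
g(11) = mex{1} = 0
g(12) = mex{1,2} = 0
So g(12) = 0.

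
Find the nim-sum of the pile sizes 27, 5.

30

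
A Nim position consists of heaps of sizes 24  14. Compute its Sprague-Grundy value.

Compute the nim-sum pairwise:
24 XOR 14 = 22

22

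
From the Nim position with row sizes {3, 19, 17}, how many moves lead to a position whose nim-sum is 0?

3

Compute the nim-sum pairwise:
3 XOR 19 = 16
16 XOR 17 = 1
The overall nim-sum is X = 1. A row of size p has a winning move iff p XOR X < p (reduce it to p XOR X).
  3: 3 XOR 1 = 2 < 3 — winning move (to 2).
  19: 19 XOR 1 = 18 < 19 — winning move (to 18).
  17: 17 XOR 1 = 16 < 17 — winning move (to 16).
That gives 3 winning moves.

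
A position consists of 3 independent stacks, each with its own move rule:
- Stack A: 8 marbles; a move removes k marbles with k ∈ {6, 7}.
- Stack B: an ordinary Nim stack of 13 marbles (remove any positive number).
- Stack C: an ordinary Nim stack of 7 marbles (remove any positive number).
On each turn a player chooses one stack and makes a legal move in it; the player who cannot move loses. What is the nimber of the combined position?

11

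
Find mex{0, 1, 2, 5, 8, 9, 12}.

3

The values 0, 1, 2 are all present; 3 is the first non-negative integer missing from the set.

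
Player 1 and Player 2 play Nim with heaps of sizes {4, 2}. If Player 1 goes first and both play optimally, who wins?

Player 1 wins

Bitwise XOR of the heap sizes:
  100  (4)
  010  (2)
  ---
  110  (6)
The nim-sum is 6 ≠ 0, so this is an N-position: the player to move can win; Player 1 has a winning move.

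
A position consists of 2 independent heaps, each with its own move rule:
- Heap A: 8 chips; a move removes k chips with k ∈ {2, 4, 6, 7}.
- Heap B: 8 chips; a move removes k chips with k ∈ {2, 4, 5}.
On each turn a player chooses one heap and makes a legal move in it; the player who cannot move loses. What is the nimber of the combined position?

4

Grundy values for heap A (subtraction set {2, 4, 6, 7}):
k:     0  1  2  3  4  5  6  7  8
g(k):  0  0  1  1  2  2  3  3  4
So g(8) = 4.
Grundy values for heap B (subtraction set {2, 4, 5}):
g(0) = mex{} = 0
g(1) = mex{} = 0
g(2) = mex{0} = 1
g(3) = mex{0} = 1
g(4) = mex{0,1} = 2
g(5) = mex{0,1} = 2
g(6) = mex{0,1,2} = 3
g(7) = mex{1,2} = 0
g(8) = mex{1,2,3} = 0
So g(8) = 0.
The value of a disjunctive sum is the nim-sum of the parts.
Combined value = 4 XOR 0 = 4.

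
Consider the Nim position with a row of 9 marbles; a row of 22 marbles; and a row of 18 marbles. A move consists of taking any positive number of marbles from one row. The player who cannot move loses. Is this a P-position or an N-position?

N-position

Compute the nim-sum pairwise:
9 XOR 22 = 31
31 XOR 18 = 13
The nim-sum is 13 ≠ 0, so this is an N-position: the player to move can win.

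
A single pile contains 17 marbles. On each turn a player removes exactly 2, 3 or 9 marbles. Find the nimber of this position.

Compute g(0), g(1), … for moves {2, 3, 9}:
k:     0  1  2  3  4  5  6  7  8  9 10 11 12 13 14 15 16 17
g(k):  0  0  1  1  2  0  0  1  1  2  2  0  0  1  1  2  0  0
So g(17) = 0.

0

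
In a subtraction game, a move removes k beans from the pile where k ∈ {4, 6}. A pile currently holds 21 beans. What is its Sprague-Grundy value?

Compute g(0), g(1), … for moves {4, 6}:
k:     0  1  2  3  4  5  6  7  8  9 10 11 12 13 14 15 16 17 18 19 20 21
g(k):  0  0  0  0  1  1  1  1  2  2  0  0  0  0  1  1  1  1  2  2  0  0
So g(21) = 0.

0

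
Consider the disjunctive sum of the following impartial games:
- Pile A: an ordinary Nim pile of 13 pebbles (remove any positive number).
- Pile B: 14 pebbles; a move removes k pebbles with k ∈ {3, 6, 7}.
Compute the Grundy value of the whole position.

Pile A is a plain Nim pile of size 13, so its Grundy value is 13.
Grundy values for pile B (subtraction set {3, 6, 7}):
g(0) = mex{} = 0
g(1) = mex{} = 0
g(2) = mex{} = 0
g(3) = mex{0} = 1
g(4) = mex{0} = 1
g(5) = mex{0} = 1
g(6) = mex{0,1} = 2
g(7) = mex{0,1} = 2
g(8) = mex{0,1} = 2
g(9) = mex{0,1,2} = 3
g(10) = mex{1,2} = 0
g(11) = mex{1,2} = 0
g(12) = mex{1,2,3} = 0
g(13) = mex{0,2} = 1
g(14) = mex{0,2} = 1
So g(14) = 1.
By the Sprague-Grundy theorem, the Grundy value of a sum of independent games is the XOR of the component values.
Combined value = 13 ⊕ 1 = 12.

12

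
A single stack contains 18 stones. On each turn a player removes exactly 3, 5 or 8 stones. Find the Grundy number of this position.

2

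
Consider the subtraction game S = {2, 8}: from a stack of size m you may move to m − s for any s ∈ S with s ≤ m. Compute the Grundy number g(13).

Compute g(0), g(1), … for moves {2, 8}:
k:     0  1  2  3  4  5  6  7  8  9 10 11 12 13
g(k):  0  0  1  1  0  0  1  1  2  2  0  0  1  1
So g(13) = 1.

1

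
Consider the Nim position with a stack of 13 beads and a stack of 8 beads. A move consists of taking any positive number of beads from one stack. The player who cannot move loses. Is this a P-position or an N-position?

Bitwise XOR of the heap sizes:
  1101  (13)
  1000  (8)
  ----
  0101  (5)
The nim-sum is 5 ≠ 0, so this is an N-position: the player to move can win.

N-position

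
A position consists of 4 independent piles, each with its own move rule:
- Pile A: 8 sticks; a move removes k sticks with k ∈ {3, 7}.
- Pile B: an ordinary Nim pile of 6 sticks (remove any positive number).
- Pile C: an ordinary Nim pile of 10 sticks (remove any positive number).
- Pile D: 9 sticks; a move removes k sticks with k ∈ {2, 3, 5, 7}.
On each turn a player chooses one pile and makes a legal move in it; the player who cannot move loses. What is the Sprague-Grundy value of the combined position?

Grundy values for pile A (subtraction set {3, 7}):
g(0) = mex{} = 0
g(1) = mex{} = 0
g(2) = mex{} = 0
g(3) = mex{0} = 1
g(4) = mex{0} = 1
g(5) = mex{0} = 1
g(6) = mex{1} = 0
g(7) = mex{0,1} = 2
g(8) = mex{0,1} = 2
So g(8) = 2.
Pile B is a plain Nim pile of size 6, so its Grundy value is 6.
Pile C is a plain Nim pile of size 10, so its Grundy value is 10.
For pile D, compute g(0), g(1), … with moves {2, 3, 5, 7}:
g(0) = mex{} = 0
g(1) = mex{} = 0
g(2) = mex{0} = 1
g(3) = mex{0} = 1
g(4) = mex{0,1} = 2
g(5) = mex{0,1} = 2
g(6) = mex{0,1,2} = 3
g(7) = mex{0,1,2} = 3
g(8) = mex{0,1,2,3} = 4
g(9) = mex{1,2,3} = 0
So g(9) = 0.
By the Sprague-Grundy theorem, the Grundy value of a sum of independent games is the XOR of the component values.
Combined value = 2 ⊕ 6 ⊕ 10 ⊕ 0 = 14.

14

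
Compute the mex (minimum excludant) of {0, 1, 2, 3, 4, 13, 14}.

The values 0, 1, 2, 3, 4 are all present; 5 is the first non-negative integer missing from the set.

5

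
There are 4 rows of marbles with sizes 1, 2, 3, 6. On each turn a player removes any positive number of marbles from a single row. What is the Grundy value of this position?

Compute the nim-sum pairwise:
1 XOR 2 = 3
3 XOR 3 = 0
0 XOR 6 = 6

6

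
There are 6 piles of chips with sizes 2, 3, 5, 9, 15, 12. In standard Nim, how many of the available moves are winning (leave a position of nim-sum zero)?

3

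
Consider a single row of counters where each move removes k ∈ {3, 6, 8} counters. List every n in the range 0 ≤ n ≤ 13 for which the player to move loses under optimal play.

Grundy values for subtraction set {3, 6, 8}:
g(0) = mex{} = 0
g(1) = mex{} = 0
g(2) = mex{} = 0
g(3) = mex{0} = 1
g(4) = mex{0} = 1
g(5) = mex{0} = 1
g(6) = mex{0,1} = 2
g(7) = mex{0,1} = 2
g(8) = mex{0,1} = 2
g(9) = mex{0,1,2} = 3
g(10) = mex{0,1,2} = 3
g(11) = mex{1,2} = 0
g(12) = mex{1,2,3} = 0
g(13) = mex{1,2,3} = 0
The P-positions (g = 0) in 0..13 are 0, 1, 2, 11, 12, 13.

0, 1, 2, 11, 12, 13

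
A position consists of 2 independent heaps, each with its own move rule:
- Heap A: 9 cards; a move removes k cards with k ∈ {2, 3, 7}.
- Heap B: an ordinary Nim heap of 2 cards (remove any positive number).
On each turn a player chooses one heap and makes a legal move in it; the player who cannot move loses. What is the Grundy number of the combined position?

Build the Grundy sequence for heap A with g(k) = mex{g(k−s) : s ∈ {2, 3, 7}, s ≤ k}:
k:     0  1  2  3  4  5  6  7  8  9
g(k):  0  0  1  1  2  0  0  1  1  2
So g(9) = 2.
Heap B is a plain Nim heap of size 2, so its Grundy value is 2.
By the Sprague-Grundy theorem, the Grundy value of a sum of independent games is the XOR of the component values.
Combined value = 2 XOR 2 = 0.

0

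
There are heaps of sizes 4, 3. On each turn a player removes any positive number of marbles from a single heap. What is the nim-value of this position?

Nim-sum: 4 XOR 3 = 7.

7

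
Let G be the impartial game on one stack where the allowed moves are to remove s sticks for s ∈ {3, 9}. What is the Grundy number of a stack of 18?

0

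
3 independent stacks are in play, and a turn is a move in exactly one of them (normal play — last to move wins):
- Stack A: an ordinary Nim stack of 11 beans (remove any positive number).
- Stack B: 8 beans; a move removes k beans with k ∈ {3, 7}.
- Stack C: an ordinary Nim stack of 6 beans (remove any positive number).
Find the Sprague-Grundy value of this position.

15

Stack A is a plain Nim stack of size 11, so its Grundy value is 11.
Grundy values for stack B (subtraction set {3, 7}):
k:     0  1  2  3  4  5  6  7  8
g(k):  0  0  0  1  1  1  0  2  2
So g(8) = 2.
Stack C is a plain Nim stack of size 6, so its Grundy value is 6.
The value of a disjunctive sum is the nim-sum of the parts.
Combined value = 11 ⊕ 2 ⊕ 6 = 15.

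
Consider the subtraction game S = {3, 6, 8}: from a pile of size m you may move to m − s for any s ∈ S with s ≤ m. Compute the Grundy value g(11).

0

Compute g(0), g(1), … for moves {3, 6, 8}:
k:     0  1  2  3  4  5  6  7  8  9 10 11
g(k):  0  0  0  1  1  1  2  2  2  3  3  0
So g(11) = 0.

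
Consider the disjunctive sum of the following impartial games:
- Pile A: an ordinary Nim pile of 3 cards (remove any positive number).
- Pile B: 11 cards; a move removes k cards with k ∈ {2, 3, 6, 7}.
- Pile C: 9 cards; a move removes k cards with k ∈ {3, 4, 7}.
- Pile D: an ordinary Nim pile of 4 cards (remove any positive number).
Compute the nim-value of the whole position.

Pile A is a plain Nim pile of size 3, so its Grundy value is 3.
Build the Grundy sequence for pile B with g(k) = mex{g(k−s) : s ∈ {2, 3, 6, 7}, s ≤ k}:
g(0) = mex{} = 0
g(1) = mex{} = 0
g(2) = mex{0} = 1
g(3) = mex{0} = 1
g(4) = mex{0,1} = 2
g(5) = mex{1} = 0
g(6) = mex{0,1,2} = 3
g(7) = mex{0,2} = 1
g(8) = mex{0,1,3} = 2
g(9) = mex{1,3} = 0
g(10) = mex{1,2} = 0
g(11) = mex{0,2} = 1
So g(11) = 1.
Grundy values for pile C (subtraction set {3, 4, 7}):
k:     0  1  2  3  4  5  6  7  8  9
g(k):  0  0  0  1  1  1  2  2  2  3
So g(9) = 3.
Pile D is a plain Nim pile of size 4, so its Grundy value is 4.
By the Sprague-Grundy theorem, the Grundy value of a sum of independent games is the XOR of the component values.
Combined value = 3 ⊕ 1 ⊕ 3 ⊕ 4 = 5.

5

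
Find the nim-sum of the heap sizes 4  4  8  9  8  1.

Nim-sum: 4 ⊕ 4 ⊕ 8 ⊕ 9 ⊕ 8 ⊕ 1 = 8.

8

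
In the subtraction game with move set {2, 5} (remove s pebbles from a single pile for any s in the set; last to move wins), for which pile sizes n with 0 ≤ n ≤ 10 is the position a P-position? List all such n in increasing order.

0, 1, 4, 7, 8

Compute g(0), g(1), … for moves {2, 5}:
k:     0  1  2  3  4  5  6  7  8  9 10
g(k):  0  0  1  1  0  2  1  0  0  1  1
The P-positions (g = 0) in 0..10 are 0, 1, 4, 7, 8.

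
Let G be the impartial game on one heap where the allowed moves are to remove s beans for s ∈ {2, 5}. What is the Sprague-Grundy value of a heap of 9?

Build the Grundy sequence with g(k) = mex{g(k−s) : s ∈ {2, 5}, s ≤ k}:
g(0) = mex{} = 0
g(1) = mex{} = 0
g(2) = mex{0} = 1
g(3) = mex{0} = 1
g(4) = mex{1} = 0
g(5) = mex{0,1} = 2
g(6) = mex{0} = 1
g(7) = mex{1,2} = 0
g(8) = mex{1} = 0
g(9) = mex{0} = 1
So g(9) = 1.

1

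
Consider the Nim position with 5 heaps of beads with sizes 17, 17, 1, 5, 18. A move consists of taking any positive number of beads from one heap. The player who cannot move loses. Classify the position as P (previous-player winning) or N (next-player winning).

N-position

Nim-sum: 17 ^ 17 ^ 1 ^ 5 ^ 18 = 22.
The nim-sum is 22 ≠ 0, so this is an N-position: the player to move can win.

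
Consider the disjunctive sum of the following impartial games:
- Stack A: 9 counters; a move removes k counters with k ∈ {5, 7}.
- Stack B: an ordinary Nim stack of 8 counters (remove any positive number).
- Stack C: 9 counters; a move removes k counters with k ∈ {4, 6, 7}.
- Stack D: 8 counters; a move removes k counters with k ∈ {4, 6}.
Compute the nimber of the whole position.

Build the Grundy sequence for stack A with g(k) = mex{g(k−s) : s ∈ {5, 7}, s ≤ k}:
g(0) = mex{} = 0
g(1) = mex{} = 0
g(2) = mex{} = 0
g(3) = mex{} = 0
g(4) = mex{} = 0
g(5) = mex{0} = 1
g(6) = mex{0} = 1
g(7) = mex{0} = 1
g(8) = mex{0} = 1
g(9) = mex{0} = 1
So g(9) = 1.
Stack B is a plain Nim stack of size 8, so its Grundy value is 8.
For stack C, compute g(0), g(1), … with moves {4, 6, 7}:
k:     0  1  2  3  4  5  6  7  8  9
g(k):  0  0  0  0  1  1  1  1  2  2
So g(9) = 2.
Build the Grundy sequence for stack D with g(k) = mex{g(k−s) : s ∈ {4, 6}, s ≤ k}:
k:     0  1  2  3  4  5  6  7  8
g(k):  0  0  0  0  1  1  1  1  2
So g(8) = 2.
By the Sprague-Grundy theorem, the Grundy value of a sum of independent games is the XOR of the component values.
Combined value = 1 XOR 8 XOR 2 XOR 2 = 9.

9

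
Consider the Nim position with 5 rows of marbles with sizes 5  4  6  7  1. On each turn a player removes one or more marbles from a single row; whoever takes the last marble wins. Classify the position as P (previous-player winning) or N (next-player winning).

Nim-sum: 5 XOR 4 XOR 6 XOR 7 XOR 1 = 1.
The nim-sum is 1 ≠ 0, so this is an N-position: the player to move can win.

N-position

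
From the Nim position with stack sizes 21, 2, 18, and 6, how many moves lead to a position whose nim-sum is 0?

3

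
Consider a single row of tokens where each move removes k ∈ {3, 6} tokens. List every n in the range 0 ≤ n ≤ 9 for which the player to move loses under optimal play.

Grundy values for subtraction set {3, 6}:
k:     0  1  2  3  4  5  6  7  8  9
g(k):  0  0  0  1  1  1  2  2  2  0
The P-positions (g = 0) in 0..9 are 0, 1, 2, 9.

0, 1, 2, 9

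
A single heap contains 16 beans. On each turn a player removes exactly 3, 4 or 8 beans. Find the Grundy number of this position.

1

Compute g(0), g(1), … for moves {3, 4, 8}:
k:     0  1  2  3  4  5  6  7  8  9 10 11 12 13 14 15 16
g(k):  0  0  0  1  1  1  2  0  2  3  1  3  0  0  0  1  1
So g(16) = 1.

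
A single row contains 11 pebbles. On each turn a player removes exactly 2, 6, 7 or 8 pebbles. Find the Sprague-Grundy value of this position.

3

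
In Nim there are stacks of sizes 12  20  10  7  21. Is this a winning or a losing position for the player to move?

Losing position

Bitwise XOR of the heap sizes:
  01100  (12)
  10100  (20)
  01010  (10)
  00111  (7)
  10101  (21)
  -----
  00000  (0)
The nim-sum is 0, so this is a P-position: the player to move is in a losing position under optimal play.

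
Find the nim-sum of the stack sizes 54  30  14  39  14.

Nim-sum: 54 XOR 30 XOR 14 XOR 39 XOR 14 = 15.

15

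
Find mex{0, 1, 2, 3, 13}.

4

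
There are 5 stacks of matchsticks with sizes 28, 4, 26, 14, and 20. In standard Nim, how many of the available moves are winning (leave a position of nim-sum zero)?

3

Write each in binary and XOR column by column:
  11100  (28)
  00100  (4)
  11010  (26)
  01110  (14)
  10100  (20)
  -----
  11000  (24)
The overall nim-sum is X = 24. A stack of size p has a winning move iff p XOR X < p (reduce it to p XOR X).
  28: 28 XOR 24 = 4 < 28 — winning move (to 4).
  4: 4 XOR 24 = 28 ≥ 4 — no move.
  26: 26 XOR 24 = 2 < 26 — winning move (to 2).
  14: 14 XOR 24 = 22 ≥ 14 — no move.
  20: 20 XOR 24 = 12 < 20 — winning move (to 12).
That gives 3 winning moves.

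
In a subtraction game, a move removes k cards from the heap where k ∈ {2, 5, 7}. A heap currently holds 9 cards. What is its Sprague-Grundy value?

2

Grundy values for subtraction set {2, 5, 7}:
k:     0  1  2  3  4  5  6  7  8  9
g(k):  0  0  1  1  0  2  1  3  2  2
So g(9) = 2.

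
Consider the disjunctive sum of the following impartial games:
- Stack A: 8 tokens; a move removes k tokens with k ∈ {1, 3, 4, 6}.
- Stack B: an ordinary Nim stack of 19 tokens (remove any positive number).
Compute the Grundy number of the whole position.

Build the Grundy sequence for stack A with g(k) = mex{g(k−s) : s ∈ {1, 3, 4, 6}, s ≤ k}:
g(0) = mex{} = 0
g(1) = mex{0} = 1
g(2) = mex{1} = 0
g(3) = mex{0} = 1
g(4) = mex{0,1} = 2
g(5) = mex{0,1,2} = 3
g(6) = mex{0,1,3} = 2
g(7) = mex{1,2} = 0
g(8) = mex{0,2,3} = 1
So g(8) = 1.
Stack B is a plain Nim stack of size 19, so its Grundy value is 19.
The value of a disjunctive sum is the nim-sum of the parts.
Combined value = 1 XOR 19 = 18.

18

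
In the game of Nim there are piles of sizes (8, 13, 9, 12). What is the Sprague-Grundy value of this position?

0

Bitwise XOR of the heap sizes:
  1000  (8)
  1101  (13)
  1001  (9)
  1100  (12)
  ----
  0000  (0)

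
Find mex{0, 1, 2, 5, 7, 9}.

The values 0, 1, 2 are all present; 3 is the first non-negative integer missing from the set.

3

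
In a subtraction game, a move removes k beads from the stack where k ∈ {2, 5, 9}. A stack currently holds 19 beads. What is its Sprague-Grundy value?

Compute g(0), g(1), … for moves {2, 5, 9}:
k:     0  1  2  3  4  5  6  7  8  9 10 11 12 13 14 15 16 17 18 19
g(k):  0  0  1  1  0  2  1  0  0  1  1  0  2  1  0  0  1  1  0  2
So g(19) = 2.

2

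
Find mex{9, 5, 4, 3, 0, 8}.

0 is in the set but 1 is not, so the mex is 1.

1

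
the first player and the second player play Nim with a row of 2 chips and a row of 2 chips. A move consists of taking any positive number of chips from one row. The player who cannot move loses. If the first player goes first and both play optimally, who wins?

the second player wins

Compute the nim-sum pairwise:
2 ^ 2 = 0
The nim-sum is 0, so this is a P-position: the player to move is in a losing position under optimal play; the first player is about to move from it and so loses — the second player wins.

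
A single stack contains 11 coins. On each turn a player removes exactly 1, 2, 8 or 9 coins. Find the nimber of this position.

1

Grundy values for subtraction set {1, 2, 8, 9}:
g(0) = mex{} = 0
g(1) = mex{0} = 1
g(2) = mex{0,1} = 2
g(3) = mex{1,2} = 0
g(4) = mex{0,2} = 1
g(5) = mex{0,1} = 2
g(6) = mex{1,2} = 0
g(7) = mex{0,2} = 1
g(8) = mex{0,1} = 2
g(9) = mex{0,1,2} = 3
g(10) = mex{1,2,3} = 0
g(11) = mex{0,2,3} = 1
So g(11) = 1.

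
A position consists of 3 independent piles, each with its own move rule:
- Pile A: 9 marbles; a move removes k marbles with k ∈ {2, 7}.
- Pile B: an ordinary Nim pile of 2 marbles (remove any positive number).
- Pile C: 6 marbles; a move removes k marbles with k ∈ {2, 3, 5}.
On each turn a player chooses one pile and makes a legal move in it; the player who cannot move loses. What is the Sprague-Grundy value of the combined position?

1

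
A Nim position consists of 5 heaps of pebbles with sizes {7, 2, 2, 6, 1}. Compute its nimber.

Compute the nim-sum pairwise:
7 ^ 2 = 5
5 ^ 2 = 7
7 ^ 6 = 1
1 ^ 1 = 0

0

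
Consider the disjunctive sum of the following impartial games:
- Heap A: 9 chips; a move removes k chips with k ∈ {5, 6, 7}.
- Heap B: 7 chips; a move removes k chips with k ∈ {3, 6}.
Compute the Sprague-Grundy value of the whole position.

For heap A, compute g(0), g(1), … with moves {5, 6, 7}:
g(0) = mex{} = 0
g(1) = mex{} = 0
g(2) = mex{} = 0
g(3) = mex{} = 0
g(4) = mex{} = 0
g(5) = mex{0} = 1
g(6) = mex{0} = 1
g(7) = mex{0} = 1
g(8) = mex{0} = 1
g(9) = mex{0} = 1
So g(9) = 1.
Grundy values for heap B (subtraction set {3, 6}):
k:     0  1  2  3  4  5  6  7
g(k):  0  0  0  1  1  1  2  2
So g(7) = 2.
By the Sprague-Grundy theorem, the Grundy value of a sum of independent games is the XOR of the component values.
Combined value = 1 ⊕ 2 = 3.

3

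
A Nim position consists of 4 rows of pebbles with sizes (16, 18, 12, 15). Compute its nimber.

1

In binary:
  10000  (16)
  10010  (18)
  01100  (12)
  01111  (15)
  -----
  00001  (1)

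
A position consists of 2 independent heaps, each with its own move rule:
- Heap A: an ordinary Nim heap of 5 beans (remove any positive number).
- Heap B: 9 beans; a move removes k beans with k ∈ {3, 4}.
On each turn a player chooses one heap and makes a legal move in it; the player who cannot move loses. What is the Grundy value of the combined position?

5

Heap A is a plain Nim heap of size 5, so its Grundy value is 5.
For heap B, compute g(0), g(1), … with moves {3, 4}:
g(0) = mex{} = 0
g(1) = mex{} = 0
g(2) = mex{} = 0
g(3) = mex{0} = 1
g(4) = mex{0} = 1
g(5) = mex{0} = 1
g(6) = mex{0,1} = 2
g(7) = mex{1} = 0
g(8) = mex{1} = 0
g(9) = mex{1,2} = 0
So g(9) = 0.
The value of a disjunctive sum is the nim-sum of the parts.
Combined value = 5 XOR 0 = 5.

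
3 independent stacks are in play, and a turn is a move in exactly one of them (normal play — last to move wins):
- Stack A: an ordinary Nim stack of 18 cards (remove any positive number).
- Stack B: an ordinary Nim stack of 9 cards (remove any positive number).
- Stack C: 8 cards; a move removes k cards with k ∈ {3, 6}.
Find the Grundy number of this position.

Stack A is a plain Nim stack of size 18, so its Grundy value is 18.
Stack B is a plain Nim stack of size 9, so its Grundy value is 9.
Grundy values for stack C (subtraction set {3, 6}):
g(0) = mex{} = 0
g(1) = mex{} = 0
g(2) = mex{} = 0
g(3) = mex{0} = 1
g(4) = mex{0} = 1
g(5) = mex{0} = 1
g(6) = mex{0,1} = 2
g(7) = mex{0,1} = 2
g(8) = mex{0,1} = 2
So g(8) = 2.
By the Sprague-Grundy theorem, the Grundy value of a sum of independent games is the XOR of the component values.
Combined value = 18 XOR 9 XOR 2 = 25.

25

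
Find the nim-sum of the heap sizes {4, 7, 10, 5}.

Compute the nim-sum pairwise:
4 XOR 7 = 3
3 XOR 10 = 9
9 XOR 5 = 12

12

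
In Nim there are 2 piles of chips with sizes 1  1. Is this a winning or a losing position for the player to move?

Nim-sum: 1 ⊕ 1 = 0.
The nim-sum is 0, so this is a P-position: the player to move is in a losing position under optimal play.

Losing position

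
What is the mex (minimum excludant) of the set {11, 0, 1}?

The values 0, 1 are all present; 2 is the first non-negative integer missing from the set.

2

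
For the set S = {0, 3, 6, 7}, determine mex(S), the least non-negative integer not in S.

1

0 is in the set but 1 is not, so the mex is 1.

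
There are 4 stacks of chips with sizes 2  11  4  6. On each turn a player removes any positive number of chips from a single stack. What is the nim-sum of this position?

11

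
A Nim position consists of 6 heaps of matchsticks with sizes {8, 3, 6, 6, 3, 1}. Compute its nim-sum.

9

Write each in binary and XOR column by column:
  1000  (8)
  0011  (3)
  0110  (6)
  0110  (6)
  0011  (3)
  0001  (1)
  ----
  1001  (9)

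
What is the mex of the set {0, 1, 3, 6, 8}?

2

The values 0, 1 are all present; 2 is the first non-negative integer missing from the set.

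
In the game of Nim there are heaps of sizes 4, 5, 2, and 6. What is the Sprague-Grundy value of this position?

5

Bitwise XOR of the heap sizes:
  100  (4)
  101  (5)
  010  (2)
  110  (6)
  ---
  101  (5)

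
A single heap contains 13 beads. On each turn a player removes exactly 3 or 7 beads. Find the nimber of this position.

Compute g(0), g(1), … for moves {3, 7}:
g(0) = mex{} = 0
g(1) = mex{} = 0
g(2) = mex{} = 0
g(3) = mex{0} = 1
g(4) = mex{0} = 1
g(5) = mex{0} = 1
g(6) = mex{1} = 0
g(7) = mex{0,1} = 2
g(8) = mex{0,1} = 2
g(9) = mex{0} = 1
g(10) = mex{1,2} = 0
g(11) = mex{1,2} = 0
g(12) = mex{1} = 0
g(13) = mex{0} = 1
So g(13) = 1.

1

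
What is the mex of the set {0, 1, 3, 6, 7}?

The values 0, 1 are all present; 2 is the first non-negative integer missing from the set.

2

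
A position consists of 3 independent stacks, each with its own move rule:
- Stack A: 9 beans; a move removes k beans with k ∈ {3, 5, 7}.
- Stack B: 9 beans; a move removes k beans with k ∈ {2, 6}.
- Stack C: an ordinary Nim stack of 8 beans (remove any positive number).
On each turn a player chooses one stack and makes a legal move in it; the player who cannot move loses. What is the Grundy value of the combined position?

11

Grundy values for stack A (subtraction set {3, 5, 7}):
k:     0  1  2  3  4  5  6  7  8  9
g(k):  0  0  0  1  1  1  2  2  2  3
So g(9) = 3.
For stack B, compute g(0), g(1), … with moves {2, 6}:
k:     0  1  2  3  4  5  6  7  8  9
g(k):  0  0  1  1  0  0  1  1  0  0
So g(9) = 0.
Stack C is a plain Nim stack of size 8, so its Grundy value is 8.
By the Sprague-Grundy theorem, the Grundy value of a sum of independent games is the XOR of the component values.
Combined value = 3 ⊕ 0 ⊕ 8 = 11.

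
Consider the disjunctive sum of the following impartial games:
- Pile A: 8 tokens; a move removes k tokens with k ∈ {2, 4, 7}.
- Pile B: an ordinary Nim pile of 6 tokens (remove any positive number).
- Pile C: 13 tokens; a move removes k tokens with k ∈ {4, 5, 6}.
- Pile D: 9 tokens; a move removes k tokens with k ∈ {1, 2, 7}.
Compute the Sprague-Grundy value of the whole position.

7

Build the Grundy sequence for pile A with g(k) = mex{g(k−s) : s ∈ {2, 4, 7}, s ≤ k}:
k:     0  1  2  3  4  5  6  7  8
g(k):  0  0  1  1  2  2  0  3  1
So g(8) = 1.
Pile B is a plain Nim pile of size 6, so its Grundy value is 6.
Build the Grundy sequence for pile C with g(k) = mex{g(k−s) : s ∈ {4, 5, 6}, s ≤ k}:
k:     0  1  2  3  4  5  6  7  8  9 10 11 12 13
g(k):  0  0  0  0  1  1  1  1  2  2  0  0  0  0
So g(13) = 0.
Grundy values for pile D (subtraction set {1, 2, 7}):
g(0) = mex{} = 0
g(1) = mex{0} = 1
g(2) = mex{0,1} = 2
g(3) = mex{1,2} = 0
g(4) = mex{0,2} = 1
g(5) = mex{0,1} = 2
g(6) = mex{1,2} = 0
g(7) = mex{0,2} = 1
g(8) = mex{0,1} = 2
g(9) = mex{1,2} = 0
So g(9) = 0.
By the Sprague-Grundy theorem, the Grundy value of a sum of independent games is the XOR of the component values.
Combined value = 1 ⊕ 6 ⊕ 0 ⊕ 0 = 7.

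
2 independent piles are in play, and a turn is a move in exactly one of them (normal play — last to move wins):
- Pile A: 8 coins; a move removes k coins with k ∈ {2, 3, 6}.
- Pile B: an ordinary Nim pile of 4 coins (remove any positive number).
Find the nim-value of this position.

6

Grundy values for pile A (subtraction set {2, 3, 6}):
k:     0  1  2  3  4  5  6  7  8
g(k):  0  0  1  1  2  0  3  1  2
So g(8) = 2.
Pile B is a plain Nim pile of size 4, so its Grundy value is 4.
The value of a disjunctive sum is the nim-sum of the parts.
Combined value = 2 XOR 4 = 6.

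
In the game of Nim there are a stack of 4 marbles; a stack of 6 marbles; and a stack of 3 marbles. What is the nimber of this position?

Nim-sum: 4 XOR 6 XOR 3 = 1.

1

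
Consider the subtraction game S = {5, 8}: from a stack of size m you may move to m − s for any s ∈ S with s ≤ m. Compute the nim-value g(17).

0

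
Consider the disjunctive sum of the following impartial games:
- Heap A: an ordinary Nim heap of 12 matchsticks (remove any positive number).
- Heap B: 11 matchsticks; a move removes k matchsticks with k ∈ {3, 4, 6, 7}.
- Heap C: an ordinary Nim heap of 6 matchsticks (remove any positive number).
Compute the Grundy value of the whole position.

10

Heap A is a plain Nim heap of size 12, so its Grundy value is 12.
Grundy values for heap B (subtraction set {3, 4, 6, 7}):
k:     0  1  2  3  4  5  6  7  8  9 10 11
g(k):  0  0  0  1  1  1  2  2  2  3  0  0
So g(11) = 0.
Heap C is a plain Nim heap of size 6, so its Grundy value is 6.
The value of a disjunctive sum is the nim-sum of the parts.
Combined value = 12 XOR 0 XOR 6 = 10.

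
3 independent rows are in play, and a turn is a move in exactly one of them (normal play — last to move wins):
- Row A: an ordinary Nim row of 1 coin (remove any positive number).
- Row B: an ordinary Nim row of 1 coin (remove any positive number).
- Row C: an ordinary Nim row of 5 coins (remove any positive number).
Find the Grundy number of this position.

5

Row A is a plain Nim row of size 1, so its Grundy value is 1.
Row B is a plain Nim row of size 1, so its Grundy value is 1.
Row C is a plain Nim row of size 5, so its Grundy value is 5.
The value of a disjunctive sum is the nim-sum of the parts.
Combined value = 1 ⊕ 1 ⊕ 5 = 5.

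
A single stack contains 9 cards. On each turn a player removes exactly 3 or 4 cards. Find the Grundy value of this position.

Grundy values for subtraction set {3, 4}:
g(0) = mex{} = 0
g(1) = mex{} = 0
g(2) = mex{} = 0
g(3) = mex{0} = 1
g(4) = mex{0} = 1
g(5) = mex{0} = 1
g(6) = mex{0,1} = 2
g(7) = mex{1} = 0
g(8) = mex{1} = 0
g(9) = mex{1,2} = 0
So g(9) = 0.

0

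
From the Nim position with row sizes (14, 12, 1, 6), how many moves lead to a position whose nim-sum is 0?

3

Write each in binary and XOR column by column:
  1110  (14)
  1100  (12)
  0001  (1)
  0110  (6)
  ----
  0101  (5)
The overall nim-sum is X = 5. A row of size p has a winning move iff p XOR X < p (reduce it to p XOR X).
  14: 14 XOR 5 = 11 < 14 — winning move (to 11).
  12: 12 XOR 5 = 9 < 12 — winning move (to 9).
  1: 1 XOR 5 = 4 ≥ 1 — no move.
  6: 6 XOR 5 = 3 < 6 — winning move (to 3).
That gives 3 winning moves.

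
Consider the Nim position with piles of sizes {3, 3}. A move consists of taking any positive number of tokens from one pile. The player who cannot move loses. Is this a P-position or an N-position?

P-position

Write each in binary and XOR column by column:
  11  (3)
  11  (3)
  --
  00  (0)
The nim-sum is 0, so this is a P-position: the player to move is in a losing position under optimal play.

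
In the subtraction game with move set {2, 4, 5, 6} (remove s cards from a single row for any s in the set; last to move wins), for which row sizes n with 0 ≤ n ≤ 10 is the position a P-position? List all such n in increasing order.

0, 1, 8, 9

Grundy values for subtraction set {2, 4, 5, 6}:
k:     0  1  2  3  4  5  6  7  8  9 10
g(k):  0  0  1  1  2  2  3  3  0  0  1
The P-positions (g = 0) in 0..10 are 0, 1, 8, 9.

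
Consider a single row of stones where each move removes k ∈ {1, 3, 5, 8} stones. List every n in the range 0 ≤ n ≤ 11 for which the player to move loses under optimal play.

0, 2, 4, 6

Build the Grundy sequence with g(k) = mex{g(k−s) : s ∈ {1, 3, 5, 8}, s ≤ k}:
k:     0  1  2  3  4  5  6  7  8  9 10 11
g(k):  0  1  0  1  0  1  0  1  2  3  2  3
The P-positions (g = 0) in 0..11 are 0, 2, 4, 6.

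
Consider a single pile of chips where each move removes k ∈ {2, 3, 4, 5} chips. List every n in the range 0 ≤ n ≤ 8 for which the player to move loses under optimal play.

0, 1, 7, 8

Build the Grundy sequence with g(k) = mex{g(k−s) : s ∈ {2, 3, 4, 5}, s ≤ k}:
k:     0  1  2  3  4  5  6  7  8
g(k):  0  0  1  1  2  2  3  0  0
The P-positions (g = 0) in 0..8 are 0, 1, 7, 8.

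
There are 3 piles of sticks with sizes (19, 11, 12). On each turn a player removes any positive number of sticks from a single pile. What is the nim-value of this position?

20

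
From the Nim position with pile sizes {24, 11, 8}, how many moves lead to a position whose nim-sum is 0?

Nim-sum: 24 ^ 11 ^ 8 = 27.
The overall nim-sum is X = 27. A pile of size p has a winning move iff p XOR X < p (reduce it to p XOR X).
  24: 24 XOR 27 = 3 < 24 — winning move (to 3).
  11: 11 XOR 27 = 16 ≥ 11 — no move.
  8: 8 XOR 27 = 19 ≥ 8 — no move.
That gives 1 winning move.

1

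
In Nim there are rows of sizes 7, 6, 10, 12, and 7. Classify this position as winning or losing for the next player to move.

Losing position

Nim-sum: 7 ^ 6 ^ 10 ^ 12 ^ 7 = 0.
The nim-sum is 0, so this is a P-position: the player to move is in a losing position under optimal play.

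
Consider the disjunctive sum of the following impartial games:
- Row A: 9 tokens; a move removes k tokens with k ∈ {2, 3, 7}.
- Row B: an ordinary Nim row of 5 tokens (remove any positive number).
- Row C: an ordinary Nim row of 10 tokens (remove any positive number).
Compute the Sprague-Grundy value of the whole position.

13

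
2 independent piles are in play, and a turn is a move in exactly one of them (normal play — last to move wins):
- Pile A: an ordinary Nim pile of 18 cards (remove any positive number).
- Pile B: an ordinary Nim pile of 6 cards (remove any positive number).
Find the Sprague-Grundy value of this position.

Pile A is a plain Nim pile of size 18, so its Grundy value is 18.
Pile B is a plain Nim pile of size 6, so its Grundy value is 6.
The value of a disjunctive sum is the nim-sum of the parts.
Combined value = 18 XOR 6 = 20.

20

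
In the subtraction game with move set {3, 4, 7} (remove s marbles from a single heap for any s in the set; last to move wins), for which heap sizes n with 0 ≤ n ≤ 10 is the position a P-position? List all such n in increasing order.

0, 1, 2, 10

Build the Grundy sequence with g(k) = mex{g(k−s) : s ∈ {3, 4, 7}, s ≤ k}:
k:     0  1  2  3  4  5  6  7  8  9 10
g(k):  0  0  0  1  1  1  2  2  2  3  0
The P-positions (g = 0) in 0..10 are 0, 1, 2, 10.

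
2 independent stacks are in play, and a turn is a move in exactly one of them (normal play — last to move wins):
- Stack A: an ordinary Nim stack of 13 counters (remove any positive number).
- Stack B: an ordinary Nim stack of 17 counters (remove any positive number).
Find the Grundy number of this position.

Stack A is a plain Nim stack of size 13, so its Grundy value is 13.
Stack B is a plain Nim stack of size 17, so its Grundy value is 17.
The value of a disjunctive sum is the nim-sum of the parts.
Combined value = 13 ⊕ 17 = 28.

28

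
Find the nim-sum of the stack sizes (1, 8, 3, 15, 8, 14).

Compute the nim-sum pairwise:
1 XOR 8 = 9
9 XOR 3 = 10
10 XOR 15 = 5
5 XOR 8 = 13
13 XOR 14 = 3

3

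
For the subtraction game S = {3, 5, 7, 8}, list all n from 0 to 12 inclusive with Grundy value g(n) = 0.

0, 1, 2, 11, 12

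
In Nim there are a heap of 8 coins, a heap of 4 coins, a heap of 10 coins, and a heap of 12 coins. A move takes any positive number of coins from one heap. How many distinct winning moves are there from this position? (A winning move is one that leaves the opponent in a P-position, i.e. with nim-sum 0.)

Compute the nim-sum pairwise:
8 ^ 4 = 12
12 ^ 10 = 6
6 ^ 12 = 10
The overall nim-sum is X = 10. A heap of size p has a winning move iff p XOR X < p (reduce it to p XOR X).
  8: 8 XOR 10 = 2 < 8 — winning move (to 2).
  4: 4 XOR 10 = 14 ≥ 4 — no move.
  10: 10 XOR 10 = 0 < 10 — winning move (to 0).
  12: 12 XOR 10 = 6 < 12 — winning move (to 6).
That gives 3 winning moves.

3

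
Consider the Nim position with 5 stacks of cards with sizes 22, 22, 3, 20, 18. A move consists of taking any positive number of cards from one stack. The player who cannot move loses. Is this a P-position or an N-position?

N-position

In binary:
  10110  (22)
  10110  (22)
  00011  (3)
  10100  (20)
  10010  (18)
  -----
  00101  (5)
The nim-sum is 5 ≠ 0, so this is an N-position: the player to move can win.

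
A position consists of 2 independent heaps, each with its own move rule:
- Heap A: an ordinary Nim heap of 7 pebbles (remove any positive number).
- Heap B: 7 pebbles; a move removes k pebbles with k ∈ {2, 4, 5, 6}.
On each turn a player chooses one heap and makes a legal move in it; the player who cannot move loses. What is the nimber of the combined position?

4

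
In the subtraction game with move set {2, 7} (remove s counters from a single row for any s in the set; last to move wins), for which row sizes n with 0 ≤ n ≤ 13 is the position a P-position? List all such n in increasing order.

Compute g(0), g(1), … for moves {2, 7}:
g(0) = mex{} = 0
g(1) = mex{} = 0
g(2) = mex{0} = 1
g(3) = mex{0} = 1
g(4) = mex{1} = 0
g(5) = mex{1} = 0
g(6) = mex{0} = 1
g(7) = mex{0} = 1
g(8) = mex{0,1} = 2
g(9) = mex{1} = 0
g(10) = mex{1,2} = 0
g(11) = mex{0} = 1
g(12) = mex{0} = 1
g(13) = mex{1} = 0
The P-positions (g = 0) in 0..13 are 0, 1, 4, 5, 9, 10, 13.

0, 1, 4, 5, 9, 10, 13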